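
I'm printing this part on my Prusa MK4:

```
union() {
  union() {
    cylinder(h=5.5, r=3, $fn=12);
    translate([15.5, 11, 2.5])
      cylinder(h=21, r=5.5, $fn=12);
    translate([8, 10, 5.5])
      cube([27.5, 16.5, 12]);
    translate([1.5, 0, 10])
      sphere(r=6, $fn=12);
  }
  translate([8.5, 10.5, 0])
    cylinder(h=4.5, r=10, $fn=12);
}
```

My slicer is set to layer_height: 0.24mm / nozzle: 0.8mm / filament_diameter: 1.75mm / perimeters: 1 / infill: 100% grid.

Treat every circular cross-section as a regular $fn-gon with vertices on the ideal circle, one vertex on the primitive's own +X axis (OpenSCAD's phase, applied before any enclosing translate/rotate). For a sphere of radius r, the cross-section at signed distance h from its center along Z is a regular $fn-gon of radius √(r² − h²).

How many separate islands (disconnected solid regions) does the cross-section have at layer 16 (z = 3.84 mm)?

At z = 3.84 mm: the r=3 cylinder gives a regular 12-gon of circumradius 3 (constant along its height); the r=5.5 cylinder at (15.5, 11) contributes a regular 12-gon of circumradius 5.5; the cube at (8, 10) is absent (z outside [5.5, 17.5]); the sphere at (1.5, 0) is absent (|z−center|=6.160 > r=6); Merging all regions: the 2 present regions are separate (no shared area or edge), so areas and boundary lengths simply add and each stays a separate island — 2 connected regions; the cylinder at (8.5, 10.5): section is a regular 12-gon, circumradius r=10; Combining (union): the regions partially overlap (shared area 69.36 mm²), so overlapping operands fuse into one piece — 2 connected regions. Overall, the cross-section has 2 separate islands. Island count = 2.

2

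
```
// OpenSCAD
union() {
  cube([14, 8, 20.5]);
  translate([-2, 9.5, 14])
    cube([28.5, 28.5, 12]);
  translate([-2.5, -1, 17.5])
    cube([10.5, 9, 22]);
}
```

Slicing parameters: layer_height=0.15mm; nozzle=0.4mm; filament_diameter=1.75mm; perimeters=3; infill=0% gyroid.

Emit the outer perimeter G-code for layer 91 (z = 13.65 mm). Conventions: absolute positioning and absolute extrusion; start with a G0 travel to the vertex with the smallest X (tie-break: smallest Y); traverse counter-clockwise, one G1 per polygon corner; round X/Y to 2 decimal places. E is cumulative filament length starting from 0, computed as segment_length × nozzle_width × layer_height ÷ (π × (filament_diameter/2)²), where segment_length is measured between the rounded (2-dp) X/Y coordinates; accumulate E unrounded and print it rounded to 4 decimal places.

G0 X0.00 Y0.00 Z13.65
G1 X14.00 Y0.00 E0.3492
G1 X14.00 Y8.00 E0.5488
G1 X0.00 Y8.00 E0.8980
G1 X0.00 Y0.00 E1.0976

At z = 13.65 mm: the 14×8 cube contributes its full rectangle; the cube at (-2, 9.5) is not intersected at this z (z outside [14, 26]); the cube at (-2.5, -1) is absent (z outside [17.5, 39.5]); Taking the union: only the 14×8 cube is present, so the union is just that shape — 1 connected region. The outline is a single polygon with 4 vertices. Extrusion per mm of travel: 0.4 × 0.15 / (π × 0.875²) = 0.024945. Accumulating E over each segment gives final E = 1.0976.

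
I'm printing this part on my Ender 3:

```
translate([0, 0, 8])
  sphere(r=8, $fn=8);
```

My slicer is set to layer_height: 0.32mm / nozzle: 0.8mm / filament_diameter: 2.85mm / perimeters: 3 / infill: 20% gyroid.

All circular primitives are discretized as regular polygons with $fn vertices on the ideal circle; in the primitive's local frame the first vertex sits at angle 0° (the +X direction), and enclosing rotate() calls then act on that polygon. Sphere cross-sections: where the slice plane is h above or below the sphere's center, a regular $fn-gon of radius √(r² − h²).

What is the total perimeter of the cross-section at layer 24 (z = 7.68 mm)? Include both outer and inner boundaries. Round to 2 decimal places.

48.94 mm

At z = 7.68 mm: the r=8 sphere slices to a regular 8-gon of circumradius 7.994 (√(r²−h²) with h=0.32 from center) (perimeter = 2·8·7.994·sin(180°/8) = 48.94 mm). Overall, the cross-section is a single solid region. Total boundary length (outer) = 48.94 mm.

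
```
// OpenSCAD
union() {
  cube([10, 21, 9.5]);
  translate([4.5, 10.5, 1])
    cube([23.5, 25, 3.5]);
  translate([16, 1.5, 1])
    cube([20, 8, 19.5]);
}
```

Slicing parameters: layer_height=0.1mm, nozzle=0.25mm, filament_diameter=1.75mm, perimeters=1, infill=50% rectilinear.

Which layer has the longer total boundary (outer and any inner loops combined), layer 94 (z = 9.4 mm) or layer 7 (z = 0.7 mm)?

Layer 94 (z = 9.4): the cube is present — its section is the full 10×21 rectangle (perimeter 62.00 mm); the cube at (4.5, 10.5) is absent (z outside [1, 4.5]); the 20×8 cube at (16, 1.5) contributes its full rectangle (perimeter 56.00 mm); Merging all regions: the 2 present regions are separate (no shared area or edge), so areas and boundary lengths simply add and each stays a separate island — boundary = 118.00 mm. So its perimeter = 118.00 mm. Layer 7 (z = 0.7): the cube is present — its section is the full 10×21 rectangle (perimeter 62.00 mm); the cube at (4.5, 10.5) does not reach this height (z outside [1, 4.5]); the cube at (16, 1.5) does not reach this height (z outside [1, 20.5]); Merging all regions: only the 10×21 cube is present, so the union is just that shape — boundary = 62.00 mm. So its perimeter = 62.00 mm. Layer 94 is larger (118.00 vs 62.00 mm).

layer 94 (z = 9.4 mm)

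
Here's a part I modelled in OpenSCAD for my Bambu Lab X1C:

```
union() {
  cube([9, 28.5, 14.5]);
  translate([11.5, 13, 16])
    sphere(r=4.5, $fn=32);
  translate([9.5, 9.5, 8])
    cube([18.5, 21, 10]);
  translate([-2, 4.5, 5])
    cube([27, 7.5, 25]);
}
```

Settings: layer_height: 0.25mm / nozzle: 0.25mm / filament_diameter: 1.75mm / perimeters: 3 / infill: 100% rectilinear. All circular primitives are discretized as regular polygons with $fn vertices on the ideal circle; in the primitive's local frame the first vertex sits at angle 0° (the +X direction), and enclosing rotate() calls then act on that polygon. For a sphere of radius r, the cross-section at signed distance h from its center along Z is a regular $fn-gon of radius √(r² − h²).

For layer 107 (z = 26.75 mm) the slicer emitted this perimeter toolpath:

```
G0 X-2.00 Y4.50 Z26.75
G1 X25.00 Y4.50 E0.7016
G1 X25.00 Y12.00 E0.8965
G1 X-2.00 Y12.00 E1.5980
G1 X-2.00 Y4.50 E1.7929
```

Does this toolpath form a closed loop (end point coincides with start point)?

Start point (G0): (-2.00, 4.50). End point (last G1): the path returns to the start — closed.

yes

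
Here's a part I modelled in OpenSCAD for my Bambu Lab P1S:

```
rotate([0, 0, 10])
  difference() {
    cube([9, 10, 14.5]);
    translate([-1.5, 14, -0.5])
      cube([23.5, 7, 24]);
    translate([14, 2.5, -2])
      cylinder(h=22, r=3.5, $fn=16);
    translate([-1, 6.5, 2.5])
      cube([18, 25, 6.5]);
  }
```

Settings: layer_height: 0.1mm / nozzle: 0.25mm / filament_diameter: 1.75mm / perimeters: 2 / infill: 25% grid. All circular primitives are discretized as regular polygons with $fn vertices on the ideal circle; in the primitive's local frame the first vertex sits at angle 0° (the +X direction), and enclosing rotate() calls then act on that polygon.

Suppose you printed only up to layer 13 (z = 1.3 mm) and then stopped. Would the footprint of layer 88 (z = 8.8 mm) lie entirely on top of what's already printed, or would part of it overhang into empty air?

entirely on top

Compare the two slices. At z = 1.3: the 9×10 cube contributes its full rectangle (area 90.00 mm²); the cube at (-1.5, 14) is present — its section is the full 23.5×7 rectangle (area 164.50 mm²); the r=3.5 cylinder at (14, 2.5) contributes a regular 16-gon of circumradius 3.5 (area = (16/2)·3.500²·sin(360°/16) = 37.50 mm²); the cube at (-1, 6.5) is absent (z outside [2.5, 9]); Taking the first minus the rest: starting from the 9×10 cube (90.00 mm²), the 23.5×7 cube at (-1.5, 14) misses the remaining region (no effect); the r=3.5 cylinder at (14, 2.5) misses the remaining region (no effect) — area = 90.00 mm²; (whole slice rotated 10° about Z — lengths, areas and connectivity unchanged). At z = 8.8: the 9×10 cube contributes its full rectangle (area 90.00 mm²); the cube at (-1.5, 14) is present — its section is the full 23.5×7 rectangle (area 164.50 mm²); the r=3.5 cylinder at (14, 2.5) contributes a regular 16-gon of circumradius 3.5 (area = (16/2)·3.500²·sin(360°/16) = 37.50 mm²); the 18×25 cube at (-1, 6.5) contributes its full rectangle (area 450.00 mm²); After the difference (first − rest): starting from the 9×10 cube (90.00 mm²), the 23.5×7 cube at (-1.5, 14) misses the remaining region (no effect); the r=3.5 cylinder at (14, 2.5) misses the remaining region (no effect); the 18×25 cube at (-1, 6.5) partially overlaps it — only the 31.50 mm² overlap (of its 450.00 mm²) is removed, clipping the outline — area = 58.50 mm²; (rotated 10° about Z; rotation is an isometry so areas/perimeters/island counts are preserved). Checking containment: the cross-section at z = 8.8 is a subset of the cross-section at z = 1.3.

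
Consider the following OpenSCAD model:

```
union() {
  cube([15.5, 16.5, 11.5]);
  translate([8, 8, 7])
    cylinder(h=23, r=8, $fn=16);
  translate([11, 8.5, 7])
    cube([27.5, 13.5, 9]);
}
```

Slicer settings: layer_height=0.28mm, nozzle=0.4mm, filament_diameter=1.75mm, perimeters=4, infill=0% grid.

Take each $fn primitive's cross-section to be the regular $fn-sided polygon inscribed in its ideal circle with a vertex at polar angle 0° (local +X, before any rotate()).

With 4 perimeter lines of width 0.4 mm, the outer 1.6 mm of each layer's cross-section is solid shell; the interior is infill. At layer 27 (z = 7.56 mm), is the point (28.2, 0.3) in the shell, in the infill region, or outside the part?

outside

At z = 7.56 mm: the 15.5×16.5 cube contributes its full rectangle; the r=8 cylinder at (8, 8) contributes a regular 16-gon of circumradius 8; the cube at (11, 8.5) is present — its section is the full 27.5×13.5 rectangle; Combining (union): the regions partially overlap (shared area 231.08 mm²), so overlapping operands fuse into one piece — 1 connected region. Overall, the cross-section is a single solid region. The nearest boundary edge runs (38.50, 8.50)→(15.90, 8.50); distance from the point to it = 8.20 mm. The point is not inside any of the regions above, so it lies outside the cross-section (8.20 mm from the nearest boundary).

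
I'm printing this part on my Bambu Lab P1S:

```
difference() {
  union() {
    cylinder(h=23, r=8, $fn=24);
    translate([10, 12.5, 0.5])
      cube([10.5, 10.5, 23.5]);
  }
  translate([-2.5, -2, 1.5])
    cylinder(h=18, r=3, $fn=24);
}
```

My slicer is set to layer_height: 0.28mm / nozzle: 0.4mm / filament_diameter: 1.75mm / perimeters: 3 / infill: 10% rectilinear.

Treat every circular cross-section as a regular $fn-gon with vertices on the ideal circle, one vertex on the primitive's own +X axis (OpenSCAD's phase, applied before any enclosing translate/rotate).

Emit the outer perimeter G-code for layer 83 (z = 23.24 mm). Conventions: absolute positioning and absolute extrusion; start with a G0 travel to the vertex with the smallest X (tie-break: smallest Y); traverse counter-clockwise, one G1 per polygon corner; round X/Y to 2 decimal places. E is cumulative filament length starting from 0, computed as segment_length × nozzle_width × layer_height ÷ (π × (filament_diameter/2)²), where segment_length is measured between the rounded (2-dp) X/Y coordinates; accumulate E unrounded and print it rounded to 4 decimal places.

At z = 23.24 mm: the cylinder is absent (z outside [0, 23]); the cube at (10, 12.5) is present — its section is the full 10.5×10.5 rectangle; Merging all regions: only the 10.5×10.5 cube at (10, 12.5) is present, so the union is just that shape — 1 connected region; the cylinder at (-2.5, -2) is absent (z outside [1.5, 19.5]); Taking the first minus the rest: none of the subtracted shapes is present at this height, so that combined region is unchanged — 1 connected region. The outline is a single polygon with 4 vertices. Extrusion per mm of travel: 0.4 × 0.28 / (π × 0.875²) = 0.046564. Accumulating E over each segment gives final E = 1.9557.

G0 X10.00 Y12.50 Z23.24
G1 X20.50 Y12.50 E0.4889
G1 X20.50 Y23.00 E0.9778
G1 X10.00 Y23.00 E1.4668
G1 X10.00 Y12.50 E1.9557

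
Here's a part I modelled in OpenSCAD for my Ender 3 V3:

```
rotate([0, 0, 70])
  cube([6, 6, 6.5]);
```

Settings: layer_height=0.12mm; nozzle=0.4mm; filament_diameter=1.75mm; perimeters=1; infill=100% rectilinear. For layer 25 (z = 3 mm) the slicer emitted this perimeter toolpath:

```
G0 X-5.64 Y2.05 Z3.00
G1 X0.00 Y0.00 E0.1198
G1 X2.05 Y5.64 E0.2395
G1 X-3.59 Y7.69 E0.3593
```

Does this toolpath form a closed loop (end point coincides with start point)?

Start point (G0): (-5.64, 2.05). End point (last G1): the path does not return to the start — open.

no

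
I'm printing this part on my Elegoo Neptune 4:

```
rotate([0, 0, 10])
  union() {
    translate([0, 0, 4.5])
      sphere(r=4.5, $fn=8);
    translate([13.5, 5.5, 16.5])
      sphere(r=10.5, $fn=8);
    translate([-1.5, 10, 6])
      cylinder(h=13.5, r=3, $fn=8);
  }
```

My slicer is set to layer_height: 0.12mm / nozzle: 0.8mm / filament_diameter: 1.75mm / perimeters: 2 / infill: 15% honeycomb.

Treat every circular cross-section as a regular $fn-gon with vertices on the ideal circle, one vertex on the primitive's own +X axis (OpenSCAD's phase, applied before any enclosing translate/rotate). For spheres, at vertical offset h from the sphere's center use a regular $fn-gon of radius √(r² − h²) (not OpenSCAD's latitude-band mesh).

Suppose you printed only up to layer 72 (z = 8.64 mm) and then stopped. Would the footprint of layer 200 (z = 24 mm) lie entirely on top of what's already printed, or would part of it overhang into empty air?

Compare the two slices. At z = 8.64: the sphere: section is a regular 8-gon, circumradius = √(r²−h²) = √(4.5²−4.14²) = 1.764 (area = (8/2)·1.764²·sin(360°/8) = 8.80 mm²); the sphere at (13.5, 5.5): section is a regular 8-gon, circumradius = √(r²−h²) = √(10.5²−7.86²) = 6.962 (area = (8/2)·6.962²·sin(360°/8) = 137.09 mm²); the r=3 cylinder at (-1.5, 10) gives a regular 8-gon of circumradius 3 (constant along its height) (area = (8/2)·3.000²·sin(360°/8) = 25.46 mm²); Taking the union: the 3 present regions are separate (no shared area or edge), so areas and boundary lengths simply add and each stays a separate island — area = 171.35 mm²; (rotated 10° about Z; rotation is an isometry so areas/perimeters/island counts are preserved). At z = 24: the sphere does not reach this height (|z−center|=19.500 > r=4.5); the r=10.5 sphere at (13.5, 5.5) slices to a regular 8-gon of circumradius 7.348 (√(r²−h²) with h=7.5 from center) (area = (8/2)·7.348²·sin(360°/8) = 152.74 mm²); the cylinder at (-1.5, 10) is absent (z outside [6, 19.5]); Combining (union): only the r=10.5 sphere at (13.5, 5.5) is present, so the union is just that shape — area = 152.74 mm²; (rotated 10° about Z; rotation is an isometry so areas/perimeters/island counts are preserved). Checking containment: at z = 24 the cross-section extends beyond the z = 8.64 cross-section by about 15.64 mm².

part overhangs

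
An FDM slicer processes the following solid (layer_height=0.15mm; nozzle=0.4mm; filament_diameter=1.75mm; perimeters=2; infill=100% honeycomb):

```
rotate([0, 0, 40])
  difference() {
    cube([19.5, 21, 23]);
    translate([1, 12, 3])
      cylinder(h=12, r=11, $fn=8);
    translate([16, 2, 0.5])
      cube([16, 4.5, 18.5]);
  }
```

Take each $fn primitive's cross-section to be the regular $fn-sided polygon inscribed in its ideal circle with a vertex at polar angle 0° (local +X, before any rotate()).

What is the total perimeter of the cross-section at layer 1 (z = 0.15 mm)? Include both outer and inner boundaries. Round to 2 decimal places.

81.00 mm

At z = 0.15 mm: the cube is present — its section is the full 19.5×21 rectangle (perimeter 81.00 mm); the cylinder at (1, 12) does not reach this height (z outside [3, 15]); the cube at (16, 2) does not reach this height (z outside [0.5, 19]); After the difference (first − rest): none of the subtracted shapes is present at this height, so the 19.5×21 cube is unchanged — boundary = 81.00 mm; (whole slice rotated 40° about Z — lengths, areas and connectivity unchanged). Overall, the cross-section is a single solid region. Total boundary length (outer) = 81.00 mm.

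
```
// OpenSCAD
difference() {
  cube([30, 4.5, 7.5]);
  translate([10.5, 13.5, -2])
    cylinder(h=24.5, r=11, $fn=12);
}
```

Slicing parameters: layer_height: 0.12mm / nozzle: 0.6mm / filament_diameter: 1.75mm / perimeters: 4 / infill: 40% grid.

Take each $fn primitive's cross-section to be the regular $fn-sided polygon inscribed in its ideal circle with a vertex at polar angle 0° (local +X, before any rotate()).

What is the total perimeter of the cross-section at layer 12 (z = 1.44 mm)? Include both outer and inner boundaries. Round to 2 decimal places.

69.82 mm

At z = 1.44 mm: the cube is present — its section is the full 30×4.5 rectangle (perimeter 69.00 mm); the cylinder at (10.5, 13.5): section is a regular 12-gon, circumradius r=11 (perimeter = 2·12·11.000·sin(180°/12) = 68.33 mm); Taking the first minus the rest: starting from the 30×4.5 cube, the r=11 cylinder at (10.5, 13.5) partially overlaps it — only the 14.17 mm² overlap (of its 363.00 mm²) is removed, clipping the outline — boundary = 69.82 mm. Overall, the cross-section is a single solid region. Total boundary length (outer) = 69.82 mm.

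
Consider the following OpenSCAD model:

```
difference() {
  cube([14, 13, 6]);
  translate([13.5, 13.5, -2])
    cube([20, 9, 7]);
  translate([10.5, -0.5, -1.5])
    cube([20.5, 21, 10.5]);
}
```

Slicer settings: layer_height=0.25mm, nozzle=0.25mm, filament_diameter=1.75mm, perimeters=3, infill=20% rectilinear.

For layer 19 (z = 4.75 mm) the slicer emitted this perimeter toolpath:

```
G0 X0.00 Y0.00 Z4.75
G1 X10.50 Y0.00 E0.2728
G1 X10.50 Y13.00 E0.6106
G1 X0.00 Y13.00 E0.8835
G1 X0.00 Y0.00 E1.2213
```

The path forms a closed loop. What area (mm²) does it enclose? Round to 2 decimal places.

136.50 mm²

Apply the shoelace formula to the sequence of (X, Y) vertices; enclosed area = 136.50 mm².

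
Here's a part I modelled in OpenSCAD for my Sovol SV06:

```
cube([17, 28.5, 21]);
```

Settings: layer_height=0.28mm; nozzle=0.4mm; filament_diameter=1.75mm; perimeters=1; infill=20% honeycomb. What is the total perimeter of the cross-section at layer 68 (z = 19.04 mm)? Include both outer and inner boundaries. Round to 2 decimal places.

91.00 mm

At z = 19.04 mm: the cube (footprint 17×28.5) is included at this height (perimeter 91.00 mm). Overall, the cross-section is a single solid region. Total boundary length (outer) = 91.00 mm.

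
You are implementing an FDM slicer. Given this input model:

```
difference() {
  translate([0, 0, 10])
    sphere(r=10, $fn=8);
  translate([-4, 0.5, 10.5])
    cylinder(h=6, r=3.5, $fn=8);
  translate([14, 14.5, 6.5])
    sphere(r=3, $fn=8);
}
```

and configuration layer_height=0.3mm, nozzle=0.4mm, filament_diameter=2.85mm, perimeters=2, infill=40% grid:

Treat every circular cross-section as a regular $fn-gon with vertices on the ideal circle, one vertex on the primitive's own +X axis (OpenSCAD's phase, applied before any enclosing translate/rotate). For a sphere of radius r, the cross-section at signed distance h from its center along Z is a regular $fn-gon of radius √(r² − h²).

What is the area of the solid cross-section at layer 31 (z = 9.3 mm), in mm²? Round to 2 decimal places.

281.46 mm²

At z = 9.3 mm: the r=10 sphere slices to a regular 8-gon of circumradius 9.975 (√(r²−h²) with h=0.7 from center) (area = (8/2)·9.975²·sin(360°/8) = 281.46 mm²); the cylinder at (-4, 0.5) does not reach this height (z outside [10.5, 16.5]); the r=3 sphere at (14, 14.5) slices to a regular 8-gon of circumradius 1.077 (√(r²−h²) with h=2.8 from center) (area = (8/2)·1.077²·sin(360°/8) = 3.28 mm²); Taking the first minus the rest: starting from the r=10 sphere (281.46 mm²), the r=3 sphere at (14, 14.5) misses the remaining region (no effect) — area = 281.46 mm². Overall, the cross-section is a single solid region. Net area = 281.46 mm².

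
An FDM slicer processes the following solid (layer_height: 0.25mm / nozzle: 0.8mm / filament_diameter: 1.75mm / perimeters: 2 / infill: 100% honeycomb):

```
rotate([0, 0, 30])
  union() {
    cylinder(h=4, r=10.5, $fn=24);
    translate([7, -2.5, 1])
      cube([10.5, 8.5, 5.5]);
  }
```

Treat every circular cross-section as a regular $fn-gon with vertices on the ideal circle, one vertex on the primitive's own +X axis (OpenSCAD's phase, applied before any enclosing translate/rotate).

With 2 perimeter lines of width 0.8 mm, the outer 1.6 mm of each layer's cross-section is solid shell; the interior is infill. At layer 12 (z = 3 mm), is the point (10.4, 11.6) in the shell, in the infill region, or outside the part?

shell

At z = 3 mm: the r=10.5 cylinder gives a regular 24-gon of circumradius 10.5 (constant along its height); the 10.5×8.5 cube at (7, -2.5) contributes its full rectangle; Taking the union: the regions partially overlap (shared area 25.35 mm²), so overlapping operands fuse into one piece — 1 connected region; (whole slice rotated 30° about Z — lengths, areas and connectivity unchanged). Overall, the cross-section is a single solid region. Undo the 30° rotation: the query point maps to (14.807, 4.846) in the un-rotated model frame. The nearest boundary edge runs (8.52, 6.00)→(17.50, 6.00); distance from the point to it = 1.15 mm. The point is inside the cross-section, 1.15 mm from the nearest boundary — within the 1.6 mm shell band (2 × 0.8).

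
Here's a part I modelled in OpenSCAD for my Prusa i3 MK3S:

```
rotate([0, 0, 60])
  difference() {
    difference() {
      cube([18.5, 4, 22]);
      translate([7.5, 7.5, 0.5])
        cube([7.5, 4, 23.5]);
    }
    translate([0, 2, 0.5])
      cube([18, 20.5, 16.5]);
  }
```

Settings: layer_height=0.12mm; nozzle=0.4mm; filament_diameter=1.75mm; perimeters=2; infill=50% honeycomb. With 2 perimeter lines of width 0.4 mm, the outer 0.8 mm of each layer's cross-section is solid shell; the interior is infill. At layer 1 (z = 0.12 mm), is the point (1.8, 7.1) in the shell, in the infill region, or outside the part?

infill

At z = 0.12 mm: the 18.5×4 cube contributes its full rectangle; the cube at (7.5, 7.5) is absent (z outside [0.5, 24]); Taking the first minus the rest: none of the subtracted shapes is present at this height, so the 18.5×4 cube is unchanged — 1 connected region; the cube at (0, 2) is not intersected at this z (z outside [0.5, 17]); After the difference (first − rest): none of the subtracted shapes is present at this height, so the result so far is unchanged — 1 connected region; (rotated 60° about Z; rotation is an isometry so areas/perimeters/island counts are preserved). Overall, the cross-section is a single solid region. Undo the 60° rotation: the query point maps to (7.049, 1.991) in the un-rotated model frame. The nearest boundary edge runs (0.00, 0.00)→(18.50, 0.00); distance from the point to it = 1.99 mm. The point is inside the cross-section and 1.99 mm from the nearest boundary — more than the 0.8 mm shell width (2 × 0.4), so it's in the infill interior.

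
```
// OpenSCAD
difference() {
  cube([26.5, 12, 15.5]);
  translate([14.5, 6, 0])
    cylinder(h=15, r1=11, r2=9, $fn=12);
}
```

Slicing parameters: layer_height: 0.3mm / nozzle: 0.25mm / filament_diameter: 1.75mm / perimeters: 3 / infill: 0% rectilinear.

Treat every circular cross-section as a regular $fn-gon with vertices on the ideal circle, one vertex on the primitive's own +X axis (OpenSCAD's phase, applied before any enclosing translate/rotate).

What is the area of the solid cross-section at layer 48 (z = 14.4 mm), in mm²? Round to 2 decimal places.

At z = 14.4 mm: the 26.5×12 cube contributes its full rectangle (area 318.00 mm²); the cone at (14.5, 6) contributes a regular 12-gon of circumradius 9.080 (interpolated between r1=11 and r2=9 at t=0.960) (area = (12/2)·9.080²·sin(360°/12) = 247.34 mm²); Subtracting the remaining from the first: starting from the 26.5×12 cube (318.00 mm²), the cone at (14.5, 6) partially overlaps it — only the 195.51 mm² overlap (of its 247.34 mm²) is removed, clipping the outline — area = 122.49 mm². Overall, the cross-section has 2 separate islands. Net area = 122.49 mm².

122.49 mm²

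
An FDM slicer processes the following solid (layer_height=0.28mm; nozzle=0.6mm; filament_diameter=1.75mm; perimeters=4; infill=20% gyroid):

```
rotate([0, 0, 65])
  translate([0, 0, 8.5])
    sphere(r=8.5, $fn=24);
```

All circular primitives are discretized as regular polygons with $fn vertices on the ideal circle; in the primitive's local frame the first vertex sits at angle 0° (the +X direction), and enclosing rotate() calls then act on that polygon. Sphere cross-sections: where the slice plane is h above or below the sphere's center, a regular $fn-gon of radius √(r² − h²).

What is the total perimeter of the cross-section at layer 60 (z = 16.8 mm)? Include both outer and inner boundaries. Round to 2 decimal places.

11.48 mm

At z = 16.8 mm: the sphere: section is a regular 24-gon, circumradius = √(r²−h²) = √(8.5²−8.3²) = 1.833 (perimeter = 2·24·1.833·sin(180°/24) = 11.48 mm); (rotated 65° about Z; rotation is an isometry so areas/perimeters/island counts are preserved). Overall, the cross-section is a single solid region. Total boundary length (outer) = 11.48 mm.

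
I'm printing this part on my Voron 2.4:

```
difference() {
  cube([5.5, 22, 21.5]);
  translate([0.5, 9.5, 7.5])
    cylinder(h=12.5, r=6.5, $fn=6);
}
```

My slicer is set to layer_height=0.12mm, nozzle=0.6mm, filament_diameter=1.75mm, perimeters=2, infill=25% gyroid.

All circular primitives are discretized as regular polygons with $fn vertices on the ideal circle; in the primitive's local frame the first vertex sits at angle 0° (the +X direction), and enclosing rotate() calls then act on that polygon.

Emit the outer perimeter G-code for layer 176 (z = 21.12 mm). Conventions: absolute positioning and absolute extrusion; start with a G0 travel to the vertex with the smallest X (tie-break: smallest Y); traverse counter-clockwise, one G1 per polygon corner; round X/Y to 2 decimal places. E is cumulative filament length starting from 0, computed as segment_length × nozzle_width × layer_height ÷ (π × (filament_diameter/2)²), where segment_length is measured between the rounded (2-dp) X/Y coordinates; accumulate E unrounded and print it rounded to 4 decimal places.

G0 X0.00 Y0.00 Z21.12
G1 X5.50 Y0.00 E0.1646
G1 X5.50 Y22.00 E0.8232
G1 X0.00 Y22.00 E0.9878
G1 X0.00 Y0.00 E1.6464

At z = 21.12 mm: the 5.5×22 cube contributes its full rectangle; the cylinder at (0.5, 9.5) is absent (z outside [7.5, 20]); Subtracting the remaining from the first: none of the subtracted shapes is present at this height, so the 5.5×22 cube is unchanged — 1 connected region. The outline is a single polygon with 4 vertices. Extrusion per mm of travel: 0.6 × 0.12 / (π × 0.875²) = 0.029934. Accumulating E over each segment gives final E = 1.6464.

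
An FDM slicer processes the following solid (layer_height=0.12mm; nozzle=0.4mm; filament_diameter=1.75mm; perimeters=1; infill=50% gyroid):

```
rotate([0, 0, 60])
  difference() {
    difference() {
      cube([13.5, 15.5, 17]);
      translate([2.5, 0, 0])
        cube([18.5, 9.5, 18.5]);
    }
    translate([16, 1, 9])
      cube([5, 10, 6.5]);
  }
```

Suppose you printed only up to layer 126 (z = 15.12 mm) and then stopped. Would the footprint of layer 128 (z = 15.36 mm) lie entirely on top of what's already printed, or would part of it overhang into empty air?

Compare the two slices. At z = 15.12: the 13.5×15.5 cube contributes its full rectangle (area 209.25 mm²); the 18.5×9.5 cube at (2.5, 0) contributes its full rectangle (area 175.75 mm²); After the difference (first − rest): starting from the 13.5×15.5 cube (209.25 mm²), the 18.5×9.5 cube at (2.5, 0) partially overlaps it — only the 104.50 mm² overlap (of its 175.75 mm²) is removed, clipping the outline — area = 104.75 mm²; the 5×10 cube at (16, 1) contributes its full rectangle (area 50.00 mm²); Subtracting the remaining from the first: starting from the result so far (104.75 mm²), the 5×10 cube at (16, 1) misses the remaining region (no effect) — area = 104.75 mm²; (whole slice rotated 60° about Z — lengths, areas and connectivity unchanged). At z = 15.36: the cube is present — its section is the full 13.5×15.5 rectangle (area 209.25 mm²); the cube at (2.5, 0) is present — its section is the full 18.5×9.5 rectangle (area 175.75 mm²); After the difference (first − rest): starting from the 13.5×15.5 cube (209.25 mm²), the 18.5×9.5 cube at (2.5, 0) partially overlaps it — only the 104.50 mm² overlap (of its 175.75 mm²) is removed, clipping the outline — area = 104.75 mm²; the cube at (16, 1) is present — its section is the full 5×10 rectangle (area 50.00 mm²); Subtracting the remaining from the first: starting from the result so far (104.75 mm²), the 5×10 cube at (16, 1) misses the remaining region (no effect) — area = 104.75 mm²; (whole slice rotated 60° about Z — lengths, areas and connectivity unchanged). Checking containment: the cross-section at z = 15.36 is a subset of the cross-section at z = 15.12.

entirely on top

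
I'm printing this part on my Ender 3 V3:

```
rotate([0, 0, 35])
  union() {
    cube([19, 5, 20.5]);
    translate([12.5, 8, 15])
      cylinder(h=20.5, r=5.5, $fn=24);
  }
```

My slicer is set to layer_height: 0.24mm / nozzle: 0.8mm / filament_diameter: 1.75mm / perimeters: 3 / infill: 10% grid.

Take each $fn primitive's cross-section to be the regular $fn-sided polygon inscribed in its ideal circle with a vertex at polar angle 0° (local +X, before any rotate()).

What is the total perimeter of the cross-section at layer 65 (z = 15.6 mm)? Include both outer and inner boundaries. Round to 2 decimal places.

62.46 mm

At z = 15.6 mm: the cube (footprint 19×5) is included at this height (perimeter 48.00 mm); the r=5.5 cylinder at (12.5, 8) gives a regular 24-gon of circumradius 5.5 (constant along its height) (perimeter = 2·24·5.500·sin(180°/24) = 34.46 mm); Taking the union: the regions partially overlap (shared area 15.88 mm²), so the edge portions inside another operand are dropped and the merged outline is re-measured after clipping — boundary = 62.46 mm; (rotated 35° about Z; rotation is an isometry so areas/perimeters/island counts are preserved). Overall, the cross-section is a single solid region. Total boundary length (outer) = 62.46 mm.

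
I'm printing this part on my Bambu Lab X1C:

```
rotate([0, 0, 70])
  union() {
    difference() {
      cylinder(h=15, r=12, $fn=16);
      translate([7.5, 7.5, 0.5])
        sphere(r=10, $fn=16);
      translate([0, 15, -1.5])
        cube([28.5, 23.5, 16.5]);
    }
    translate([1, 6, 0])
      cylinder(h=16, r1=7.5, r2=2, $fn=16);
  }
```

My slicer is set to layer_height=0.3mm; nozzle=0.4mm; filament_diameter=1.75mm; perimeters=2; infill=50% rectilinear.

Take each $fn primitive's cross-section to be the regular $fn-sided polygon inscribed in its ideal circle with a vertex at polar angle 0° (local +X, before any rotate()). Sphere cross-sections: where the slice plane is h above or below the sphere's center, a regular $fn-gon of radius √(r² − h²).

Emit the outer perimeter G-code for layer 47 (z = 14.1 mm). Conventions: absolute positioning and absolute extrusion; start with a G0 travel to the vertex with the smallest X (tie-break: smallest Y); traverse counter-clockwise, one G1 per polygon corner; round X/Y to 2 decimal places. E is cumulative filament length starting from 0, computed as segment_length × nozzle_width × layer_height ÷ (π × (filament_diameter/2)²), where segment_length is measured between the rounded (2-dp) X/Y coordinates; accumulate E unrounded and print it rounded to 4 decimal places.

At z = 14.1 mm: the r=12 cylinder gives a regular 16-gon of circumradius 12 (constant along its height); the sphere at (7.5, 7.5) is absent (|z−center|=13.600 > r=10); the cube at (0, 15) is present — its section is the full 28.5×23.5 rectangle; Taking the first minus the rest: starting from the r=12 cylinder, the 28.5×23.5 cube at (0, 15) misses the remaining region (no effect) — 1 connected region; the cone at (1, 6) (r1=7.5→r2=2) has section circumradius 2.653 here — a regular 16-gon; Combining (union): the cone at (1, 6) lies entirely inside the result so far, so the union is just the result so far — 1 connected region; (rotated 70° about Z; rotation is an isometry so areas/perimeters/island counts are preserved). The outline is a single polygon with 16 vertices. Extrusion per mm of travel: 0.4 × 0.3 / (π × 0.875²) = 0.049890. Accumulating E over each segment gives final E = 3.7383.

G0 X-11.99 Y-0.52 Z14.10
G1 X-10.88 Y-5.07 E0.2337
G1 X-8.11 Y-8.85 E0.4675
G1 X-4.10 Y-11.28 E0.7014
G1 X0.52 Y-11.99 E0.9346
G1 X5.07 Y-10.88 E1.1682
G1 X8.85 Y-8.11 E1.4020
G1 X11.28 Y-4.10 E1.6360
G1 X11.99 Y0.52 E1.8692
G1 X10.88 Y5.07 E2.1028
G1 X8.11 Y8.85 E2.3366
G1 X4.10 Y11.28 E2.5705
G1 X-0.52 Y11.99 E2.8037
G1 X-5.07 Y10.88 E3.0374
G1 X-8.85 Y8.11 E3.2712
G1 X-11.28 Y4.10 E3.5051
G1 X-11.99 Y-0.52 E3.7383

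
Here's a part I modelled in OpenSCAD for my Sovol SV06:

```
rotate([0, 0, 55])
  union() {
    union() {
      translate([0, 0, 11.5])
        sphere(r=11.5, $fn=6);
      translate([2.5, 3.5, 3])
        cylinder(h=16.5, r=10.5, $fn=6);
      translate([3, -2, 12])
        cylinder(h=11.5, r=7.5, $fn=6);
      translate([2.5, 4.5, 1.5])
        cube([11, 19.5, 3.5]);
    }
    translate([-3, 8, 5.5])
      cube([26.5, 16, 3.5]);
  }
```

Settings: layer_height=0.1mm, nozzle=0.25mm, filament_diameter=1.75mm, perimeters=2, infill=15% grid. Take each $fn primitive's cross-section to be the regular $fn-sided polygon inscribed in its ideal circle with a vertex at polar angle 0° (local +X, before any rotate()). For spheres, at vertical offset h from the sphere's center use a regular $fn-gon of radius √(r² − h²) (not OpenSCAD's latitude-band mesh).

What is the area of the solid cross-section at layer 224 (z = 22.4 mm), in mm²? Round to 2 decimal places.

147.20 mm²

At z = 22.4 mm: the sphere: section is a regular 6-gon, circumradius = √(r²−h²) = √(11.5²−10.9²) = 3.666 (area = (6/2)·3.666²·sin(360°/6) = 34.92 mm²); the cylinder at (2.5, 3.5) does not reach this height (z outside [3, 19.5]); the r=7.5 cylinder at (3, -2) contributes a regular 6-gon of circumradius 7.5 (area = (6/2)·7.500²·sin(360°/6) = 146.14 mm²); the cube at (2.5, 4.5) does not reach this height (z outside [1.5, 5]); Taking the union: the regions partially overlap — summed areas 181.06 mm² minus the doubly-counted overlap 33.86 mm² gives 147.20 mm² — area = 147.20 mm²; the cube at (-3, 8) is absent (z outside [5.5, 9]); Combining (union): only that combined region is present, so the union is just that shape — area = 147.20 mm²; (whole slice rotated 55° about Z — lengths, areas and connectivity unchanged). Overall, the cross-section is a single solid region. Net area = 147.20 mm².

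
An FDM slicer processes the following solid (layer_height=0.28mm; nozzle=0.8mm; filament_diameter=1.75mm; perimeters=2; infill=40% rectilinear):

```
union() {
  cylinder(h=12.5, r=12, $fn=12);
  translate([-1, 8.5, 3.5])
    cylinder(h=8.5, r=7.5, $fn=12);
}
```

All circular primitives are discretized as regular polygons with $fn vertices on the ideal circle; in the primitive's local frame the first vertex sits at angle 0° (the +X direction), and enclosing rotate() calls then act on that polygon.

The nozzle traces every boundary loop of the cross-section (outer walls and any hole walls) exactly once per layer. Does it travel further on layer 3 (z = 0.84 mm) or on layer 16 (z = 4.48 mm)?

Layer 3 (z = 0.84): the r=12 cylinder contributes a regular 12-gon of circumradius 12 (perimeter = 2·12·12.000·sin(180°/12) = 74.54 mm); the cylinder at (-1, 8.5) is not intersected at this z (z outside [3.5, 12]); Merging all regions: only the r=12 cylinder is present, so the union is just that shape — boundary = 74.54 mm. So its perimeter = 74.54 mm. Layer 16 (z = 4.48): the cylinder: section is a regular 12-gon, circumradius r=12 (perimeter = 2·12·12.000·sin(180°/12) = 74.54 mm); the cylinder at (-1, 8.5): section is a regular 12-gon, circumradius r=7.5 (perimeter = 2·12·7.500·sin(180°/12) = 46.59 mm); Combining (union): the regions partially overlap (shared area 118.84 mm²), so the edge portions inside another operand are dropped and the merged outline is re-measured after clipping — boundary = 80.60 mm. So its perimeter = 80.60 mm. Layer 16 is larger (80.60 vs 74.54 mm).

layer 16 (z = 4.48 mm)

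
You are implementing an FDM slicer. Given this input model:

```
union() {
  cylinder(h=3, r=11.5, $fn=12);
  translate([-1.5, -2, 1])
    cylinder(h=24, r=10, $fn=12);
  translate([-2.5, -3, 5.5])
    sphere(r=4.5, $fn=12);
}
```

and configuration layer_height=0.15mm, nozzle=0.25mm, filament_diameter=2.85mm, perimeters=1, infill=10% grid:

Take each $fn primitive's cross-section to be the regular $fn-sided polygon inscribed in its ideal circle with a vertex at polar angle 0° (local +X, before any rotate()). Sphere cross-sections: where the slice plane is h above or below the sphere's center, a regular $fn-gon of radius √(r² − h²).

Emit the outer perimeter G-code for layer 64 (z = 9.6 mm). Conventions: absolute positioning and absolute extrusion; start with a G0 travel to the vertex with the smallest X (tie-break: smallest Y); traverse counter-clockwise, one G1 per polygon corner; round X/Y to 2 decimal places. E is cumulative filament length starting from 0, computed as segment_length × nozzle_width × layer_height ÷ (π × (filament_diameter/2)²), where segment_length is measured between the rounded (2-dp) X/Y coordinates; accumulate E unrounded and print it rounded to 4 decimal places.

G0 X-11.50 Y-2.00 Z9.60
G1 X-10.16 Y-7.00 E0.0304
G1 X-6.50 Y-10.66 E0.0609
G1 X-1.50 Y-12.00 E0.0913
G1 X3.50 Y-10.66 E0.1217
G1 X7.16 Y-7.00 E0.1521
G1 X8.50 Y-2.00 E0.1826
G1 X7.16 Y3.00 E0.2130
G1 X3.50 Y6.66 E0.2434
G1 X-1.50 Y8.00 E0.2739
G1 X-6.50 Y6.66 E0.3043
G1 X-10.16 Y3.00 E0.3347
G1 X-11.50 Y-2.00 E0.3651

At z = 9.6 mm: the cylinder does not reach this height (z outside [0, 3]); the r=10 cylinder at (-1.5, -2) contributes a regular 12-gon of circumradius 10; the r=4.5 sphere at (-2.5, -3) slices to a regular 12-gon of circumradius 1.855 (√(r²−h²) with h=4.1 from center); Taking the union: the r=4.5 sphere at (-2.5, -3) lies entirely inside the r=10 cylinder at (-1.5, -2), so the union is just the r=10 cylinder at (-1.5, -2) — 1 connected region. The outline is a single polygon with 12 vertices. Extrusion per mm of travel: 0.25 × 0.15 / (π × 1.425²) = 0.005878. Accumulating E over each segment gives final E = 0.3651.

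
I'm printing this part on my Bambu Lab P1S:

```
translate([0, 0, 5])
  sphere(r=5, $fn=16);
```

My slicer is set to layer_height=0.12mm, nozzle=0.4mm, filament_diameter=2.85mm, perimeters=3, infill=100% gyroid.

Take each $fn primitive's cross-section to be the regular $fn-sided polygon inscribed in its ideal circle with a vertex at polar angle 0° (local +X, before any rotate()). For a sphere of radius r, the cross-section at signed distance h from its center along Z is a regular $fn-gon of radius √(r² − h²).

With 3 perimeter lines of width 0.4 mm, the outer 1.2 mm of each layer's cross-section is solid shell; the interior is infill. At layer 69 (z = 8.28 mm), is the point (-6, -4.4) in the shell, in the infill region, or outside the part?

At z = 8.28 mm: the sphere: section is a regular 16-gon, circumradius = √(r²−h²) = √(5²−3.28²) = 3.774. Overall, the cross-section is a single solid region. The nearest boundary edge runs (-3.49, -1.44)→(-2.67, -2.67); distance from the point to it = 3.73 mm. The point is not inside any of the regions above, so it lies outside the cross-section (3.73 mm from the nearest boundary).

outside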